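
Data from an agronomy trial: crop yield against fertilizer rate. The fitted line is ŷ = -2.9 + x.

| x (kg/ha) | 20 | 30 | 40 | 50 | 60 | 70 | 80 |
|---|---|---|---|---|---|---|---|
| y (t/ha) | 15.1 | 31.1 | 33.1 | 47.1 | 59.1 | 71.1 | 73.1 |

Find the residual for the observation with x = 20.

e = -2

ŷ = -2.9 + 20 = 17.1
e = 15.1 − 17.1 = -2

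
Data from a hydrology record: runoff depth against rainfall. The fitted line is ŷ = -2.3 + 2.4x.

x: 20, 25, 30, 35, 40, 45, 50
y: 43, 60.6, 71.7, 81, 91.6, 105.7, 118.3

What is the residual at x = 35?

ŷ = -2.3 + 2.4·35 = 81.7
r = 81 − 81.7 = -0.7

r = -0.7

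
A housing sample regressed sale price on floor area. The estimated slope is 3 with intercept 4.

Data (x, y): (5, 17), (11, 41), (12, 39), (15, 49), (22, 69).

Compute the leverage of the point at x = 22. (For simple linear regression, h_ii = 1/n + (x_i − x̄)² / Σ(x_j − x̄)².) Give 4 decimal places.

h = 0.7260

x̄ = (5 + 11 + 12 + 15 + 22)/5 = 13
Σ(x − x̄)² = 64 + 4 + 1 + 4 + 81 = 154
h = 1/5 + (9)²/154 = 0.2 + 0.525974 = 0.7260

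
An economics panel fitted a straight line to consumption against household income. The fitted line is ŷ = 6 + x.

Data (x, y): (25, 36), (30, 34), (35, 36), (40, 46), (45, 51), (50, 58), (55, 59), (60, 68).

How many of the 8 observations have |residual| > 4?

x=25: ŷ = 6 + 25 = 31; e = 36 − 31 = 5
x=30: ŷ = 6 + 30 = 36; e = 34 − 36 = -2
x=35: ŷ = 6 + 35 = 41; e = 36 − 41 = -5
x=40: ŷ = 6 + 40 = 46; e = 46 − 46 = 0
x=45: ŷ = 6 + 45 = 51; e = 51 − 51 = 0
x=50: ŷ = 6 + 50 = 56; e = 58 − 56 = 2
x=55: ŷ = 6 + 55 = 61; e = 59 − 61 = -2
x=60: ŷ = 6 + 60 = 66; e = 68 − 66 = 2
|e| > 4: x=25 (|e|=5), x=35 (|e|=5) → 2

2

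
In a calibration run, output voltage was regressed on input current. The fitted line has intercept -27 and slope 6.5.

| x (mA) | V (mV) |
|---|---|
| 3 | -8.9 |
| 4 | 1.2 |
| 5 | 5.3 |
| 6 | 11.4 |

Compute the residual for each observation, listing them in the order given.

x=3: ŷ = -27 + 6.5·3 = -7.5; r = -8.9 − (-7.5) = -1.4
x=4: ŷ = -27 + 6.5·4 = -1; r = 1.2 − (-1) = 2.2
x=5: ŷ = -27 + 6.5·5 = 5.5; r = 5.3 − 5.5 = -0.2
x=6: ŷ = -27 + 6.5·6 = 12; r = 11.4 − 12 = -0.6

-1.4, 2.2, -0.2, -0.6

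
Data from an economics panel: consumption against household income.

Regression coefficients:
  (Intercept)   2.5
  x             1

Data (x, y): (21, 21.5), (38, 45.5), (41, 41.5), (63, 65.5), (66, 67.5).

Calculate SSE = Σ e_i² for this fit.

SSE = 34

x=21: ŷ = 2.5 + 21 = 23.5; e = 21.5 − 23.5 = -2
x=38: ŷ = 2.5 + 38 = 40.5; e = 45.5 − 40.5 = 5
x=41: ŷ = 2.5 + 41 = 43.5; e = 41.5 − 43.5 = -2
x=63: ŷ = 2.5 + 63 = 65.5; e = 65.5 − 65.5 = 0
x=66: ŷ = 2.5 + 66 = 68.5; e = 67.5 − 68.5 = -1
SSE = 4 + 25 + 4 + 0 + 1 = 34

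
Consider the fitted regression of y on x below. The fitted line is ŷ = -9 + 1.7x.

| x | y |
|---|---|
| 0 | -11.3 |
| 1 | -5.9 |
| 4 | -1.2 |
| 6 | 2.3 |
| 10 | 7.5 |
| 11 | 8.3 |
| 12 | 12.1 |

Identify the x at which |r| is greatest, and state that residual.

x = 0, r = -2.3

x=0: ŷ = -9 + 1.7·0 = -9; r = -11.3 − (-9) = -2.3
x=1: ŷ = -9 + 1.7·1 = -7.3; r = -5.9 − (-7.3) = 1.4
x=4: ŷ = -9 + 1.7·4 = -2.2; r = -1.2 − (-2.2) = 1
x=6: ŷ = -9 + 1.7·6 = 1.2; r = 2.3 − 1.2 = 1.1
x=10: ŷ = -9 + 1.7·10 = 8; r = 7.5 − 8 = -0.5
x=11: ŷ = -9 + 1.7·11 = 9.7; r = 8.3 − 9.7 = -1.4
x=12: ŷ = -9 + 1.7·12 = 11.4; r = 12.1 − 11.4 = 0.7
Largest |r| is 2.3 at x = 0, residual -2.3.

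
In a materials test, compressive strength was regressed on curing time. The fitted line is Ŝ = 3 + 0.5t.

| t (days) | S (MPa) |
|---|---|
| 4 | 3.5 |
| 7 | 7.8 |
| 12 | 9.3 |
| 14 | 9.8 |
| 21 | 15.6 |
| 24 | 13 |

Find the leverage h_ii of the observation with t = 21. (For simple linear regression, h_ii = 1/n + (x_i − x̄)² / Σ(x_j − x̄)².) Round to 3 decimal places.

h = 0.345

t̄ = (4 + 7 + 12 + 14 + 21 + 24)/6 = 13.6667
Σ(t − t̄)² = 93.4444 + 44.4444 + 2.77778 + 0.111111 + 53.7778 + 106.778 = 301.333
h = 1/6 + (7.33333)²/301.333 = 0.166667 + 0.178466 = 0.345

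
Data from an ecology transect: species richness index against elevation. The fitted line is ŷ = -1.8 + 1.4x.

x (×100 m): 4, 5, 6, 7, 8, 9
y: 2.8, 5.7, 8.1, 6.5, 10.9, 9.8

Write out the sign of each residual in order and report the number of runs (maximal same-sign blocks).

5 runs

x=4: ŷ = -1.8 + 1.4·4 = 3.8; r = 2.8 − 3.8 = -1
x=5: ŷ = -1.8 + 1.4·5 = 5.2; r = 5.7 − 5.2 = 0.5
x=6: ŷ = -1.8 + 1.4·6 = 6.6; r = 8.1 − 6.6 = 1.5
x=7: ŷ = -1.8 + 1.4·7 = 8; r = 6.5 − 8 = -1.5
x=8: ŷ = -1.8 + 1.4·8 = 9.4; r = 10.9 − 9.4 = 1.5
x=9: ŷ = -1.8 + 1.4·9 = 10.8; r = 9.8 − 10.8 = -1
Signs: − + + − + −
Runs: −×1, +×2, −×1, +×1, −×1 → 5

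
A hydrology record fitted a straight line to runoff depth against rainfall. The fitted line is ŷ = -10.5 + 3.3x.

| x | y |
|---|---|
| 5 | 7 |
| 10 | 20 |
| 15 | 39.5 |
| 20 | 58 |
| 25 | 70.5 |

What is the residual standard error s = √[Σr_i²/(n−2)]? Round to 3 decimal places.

s = 2.309

x=5: ŷ = -10.5 + 3.3·5 = 6; r = 7 − 6 = 1
x=10: ŷ = -10.5 + 3.3·10 = 22.5; r = 20 − 22.5 = -2.5
x=15: ŷ = -10.5 + 3.3·15 = 39; r = 39.5 − 39 = 0.5
x=20: ŷ = -10.5 + 3.3·20 = 55.5; r = 58 − 55.5 = 2.5
x=25: ŷ = -10.5 + 3.3·25 = 72; r = 70.5 − 72 = -1.5
SSE = 1 + 6.25 + 0.25 + 6.25 + 2.25 = 16
s = √(16/3) = √5.33333 ≈ 2.309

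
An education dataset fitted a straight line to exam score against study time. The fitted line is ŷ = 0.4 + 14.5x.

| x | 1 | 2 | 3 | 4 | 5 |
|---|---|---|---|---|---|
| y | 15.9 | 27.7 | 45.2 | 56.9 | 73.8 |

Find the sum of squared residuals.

x=1: ŷ = 0.4 + 14.5·1 = 14.9; r = 15.9 − 14.9 = 1
x=2: ŷ = 0.4 + 14.5·2 = 29.4; r = 27.7 − 29.4 = -1.7
x=3: ŷ = 0.4 + 14.5·3 = 43.9; r = 45.2 − 43.9 = 1.3
x=4: ŷ = 0.4 + 14.5·4 = 58.4; r = 56.9 − 58.4 = -1.5
x=5: ŷ = 0.4 + 14.5·5 = 72.9; r = 73.8 − 72.9 = 0.9
SSE = 1 + 2.89 + 1.69 + 2.25 + 0.81 = 8.64

SSE = 8.64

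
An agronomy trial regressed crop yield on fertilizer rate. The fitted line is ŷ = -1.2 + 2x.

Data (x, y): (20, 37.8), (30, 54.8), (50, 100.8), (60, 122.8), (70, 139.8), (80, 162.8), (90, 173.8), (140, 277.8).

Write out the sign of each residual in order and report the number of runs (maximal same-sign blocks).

x=20: ŷ = -1.2 + 2·20 = 38.8; r = 37.8 − 38.8 = -1
x=30: ŷ = -1.2 + 2·30 = 58.8; r = 54.8 − 58.8 = -4
x=50: ŷ = -1.2 + 2·50 = 98.8; r = 100.8 − 98.8 = 2
x=60: ŷ = -1.2 + 2·60 = 118.8; r = 122.8 − 118.8 = 4
x=70: ŷ = -1.2 + 2·70 = 138.8; r = 139.8 − 138.8 = 1
x=80: ŷ = -1.2 + 2·80 = 158.8; r = 162.8 − 158.8 = 4
x=90: ŷ = -1.2 + 2·90 = 178.8; r = 173.8 − 178.8 = -5
x=140: ŷ = -1.2 + 2·140 = 278.8; r = 277.8 − 278.8 = -1
Signs: − − + + + + − −
Runs: −×2, +×4, −×2 → 3

3 runs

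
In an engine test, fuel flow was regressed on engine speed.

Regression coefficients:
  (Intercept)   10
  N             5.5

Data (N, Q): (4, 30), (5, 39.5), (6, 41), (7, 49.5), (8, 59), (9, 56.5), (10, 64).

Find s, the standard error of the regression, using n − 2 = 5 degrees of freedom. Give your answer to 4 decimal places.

N=4: ŷ = 10 + 5.5·4 = 32; e = 30 − 32 = -2
N=5: ŷ = 10 + 5.5·5 = 37.5; e = 39.5 − 37.5 = 2
N=6: ŷ = 10 + 5.5·6 = 43; e = 41 − 43 = -2
N=7: ŷ = 10 + 5.5·7 = 48.5; e = 49.5 − 48.5 = 1
N=8: ŷ = 10 + 5.5·8 = 54; e = 59 − 54 = 5
N=9: ŷ = 10 + 5.5·9 = 59.5; e = 56.5 − 59.5 = -3
N=10: ŷ = 10 + 5.5·10 = 65; e = 64 − 65 = -1
SSE = 4 + 4 + 4 + 1 + 25 + 9 + 1 = 48
s = √(48/5) = √9.6 ≈ 3.0984

s = 3.0984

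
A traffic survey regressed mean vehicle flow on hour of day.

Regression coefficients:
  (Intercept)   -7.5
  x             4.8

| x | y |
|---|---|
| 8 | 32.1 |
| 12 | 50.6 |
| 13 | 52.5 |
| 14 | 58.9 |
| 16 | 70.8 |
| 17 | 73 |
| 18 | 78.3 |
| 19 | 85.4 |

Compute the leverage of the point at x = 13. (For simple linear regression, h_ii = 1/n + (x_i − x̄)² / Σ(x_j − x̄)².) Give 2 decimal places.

h = 0.15

x̄ = (8 + 12 + 13 + 14 + 16 + 17 + 18 + 19)/8 = 14.625
Σ(x − x̄)² = 43.8906 + 6.89062 + 2.64062 + 0.390625 + 1.89062 + 5.64062 + 11.3906 + 19.1406 = 91.875
h = 1/8 + (-1.625)²/91.875 = 0.125 + 0.0287415 = 0.15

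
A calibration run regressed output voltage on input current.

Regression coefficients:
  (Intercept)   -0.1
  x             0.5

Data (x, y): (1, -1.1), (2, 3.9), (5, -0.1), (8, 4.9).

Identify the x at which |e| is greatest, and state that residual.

x=1: ŷ = -0.1 + 0.5·1 = 0.4; e = -1.1 − 0.4 = -1.5
x=2: ŷ = -0.1 + 0.5·2 = 0.9; e = 3.9 − 0.9 = 3
x=5: ŷ = -0.1 + 0.5·5 = 2.4; e = -0.1 − 2.4 = -2.5
x=8: ŷ = -0.1 + 0.5·8 = 3.9; e = 4.9 − 3.9 = 1
Largest |e| is 3 at x = 2, residual 3.

x = 2, e = 3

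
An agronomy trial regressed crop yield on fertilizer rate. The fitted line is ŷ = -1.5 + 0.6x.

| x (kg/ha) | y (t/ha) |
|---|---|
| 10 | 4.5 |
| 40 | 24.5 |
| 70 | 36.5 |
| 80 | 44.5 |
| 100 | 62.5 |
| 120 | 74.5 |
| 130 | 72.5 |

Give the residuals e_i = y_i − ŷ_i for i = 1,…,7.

x=10: ŷ = -1.5 + 0.6·10 = 4.5; e = 4.5 − 4.5 = 0
x=40: ŷ = -1.5 + 0.6·40 = 22.5; e = 24.5 − 22.5 = 2
x=70: ŷ = -1.5 + 0.6·70 = 40.5; e = 36.5 − 40.5 = -4
x=80: ŷ = -1.5 + 0.6·80 = 46.5; e = 44.5 − 46.5 = -2
x=100: ŷ = -1.5 + 0.6·100 = 58.5; e = 62.5 − 58.5 = 4
x=120: ŷ = -1.5 + 0.6·120 = 70.5; e = 74.5 − 70.5 = 4
x=130: ŷ = -1.5 + 0.6·130 = 76.5; e = 72.5 − 76.5 = -4

0, 2, -4, -2, 4, 4, -4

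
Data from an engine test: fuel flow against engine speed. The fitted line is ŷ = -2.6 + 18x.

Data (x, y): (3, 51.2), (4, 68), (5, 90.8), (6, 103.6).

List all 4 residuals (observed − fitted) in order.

x=3: ŷ = -2.6 + 18·3 = 51.4; e = 51.2 − 51.4 = -0.2
x=4: ŷ = -2.6 + 18·4 = 69.4; e = 68 − 69.4 = -1.4
x=5: ŷ = -2.6 + 18·5 = 87.4; e = 90.8 − 87.4 = 3.4
x=6: ŷ = -2.6 + 18·6 = 105.4; e = 103.6 − 105.4 = -1.8

-0.2, -1.4, 3.4, -1.8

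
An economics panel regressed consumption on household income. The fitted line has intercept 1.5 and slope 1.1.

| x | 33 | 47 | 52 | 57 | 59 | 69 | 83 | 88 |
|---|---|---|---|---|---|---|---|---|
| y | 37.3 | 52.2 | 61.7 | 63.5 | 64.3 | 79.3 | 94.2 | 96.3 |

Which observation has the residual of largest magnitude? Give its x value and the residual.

x=33: ŷ = 1.5 + 1.1·33 = 37.8; r = 37.3 − 37.8 = -0.5
x=47: ŷ = 1.5 + 1.1·47 = 53.2; r = 52.2 − 53.2 = -1
x=52: ŷ = 1.5 + 1.1·52 = 58.7; r = 61.7 − 58.7 = 3
x=57: ŷ = 1.5 + 1.1·57 = 64.2; r = 63.5 − 64.2 = -0.7
x=59: ŷ = 1.5 + 1.1·59 = 66.4; r = 64.3 − 66.4 = -2.1
x=69: ŷ = 1.5 + 1.1·69 = 77.4; r = 79.3 − 77.4 = 1.9
x=83: ŷ = 1.5 + 1.1·83 = 92.8; r = 94.2 − 92.8 = 1.4
x=88: ŷ = 1.5 + 1.1·88 = 98.3; r = 96.3 − 98.3 = -2
Largest |r| is 3 at x = 52, residual 3.

x = 52, r = 3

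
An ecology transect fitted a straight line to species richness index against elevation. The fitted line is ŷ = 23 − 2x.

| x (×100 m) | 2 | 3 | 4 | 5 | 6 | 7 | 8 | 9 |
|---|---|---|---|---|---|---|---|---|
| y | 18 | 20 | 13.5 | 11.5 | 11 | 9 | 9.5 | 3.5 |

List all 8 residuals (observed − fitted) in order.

x=2: ŷ = 23 − 2·2 = 19; r = 18 − 19 = -1
x=3: ŷ = 23 − 2·3 = 17; r = 20 − 17 = 3
x=4: ŷ = 23 − 2·4 = 15; r = 13.5 − 15 = -1.5
x=5: ŷ = 23 − 2·5 = 13; r = 11.5 − 13 = -1.5
x=6: ŷ = 23 − 2·6 = 11; r = 11 − 11 = 0
x=7: ŷ = 23 − 2·7 = 9; r = 9 − 9 = 0
x=8: ŷ = 23 − 2·8 = 7; r = 9.5 − 7 = 2.5
x=9: ŷ = 23 − 2·9 = 5; r = 3.5 − 5 = -1.5

-1, 3, -1.5, -1.5, 0, 0, 2.5, -1.5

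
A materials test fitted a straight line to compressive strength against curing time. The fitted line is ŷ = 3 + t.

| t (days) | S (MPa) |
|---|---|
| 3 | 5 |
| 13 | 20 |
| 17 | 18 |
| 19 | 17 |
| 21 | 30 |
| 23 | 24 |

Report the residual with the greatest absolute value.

r = 6

t=3: ŷ = 3 + 3 = 6; r = 5 − 6 = -1
t=13: ŷ = 3 + 13 = 16; r = 20 − 16 = 4
t=17: ŷ = 3 + 17 = 20; r = 18 − 20 = -2
t=19: ŷ = 3 + 19 = 22; r = 17 − 22 = -5
t=21: ŷ = 3 + 21 = 24; r = 30 − 24 = 6
t=23: ŷ = 3 + 23 = 26; r = 24 − 26 = -2
Largest |r| is 6 at t = 21, residual 6.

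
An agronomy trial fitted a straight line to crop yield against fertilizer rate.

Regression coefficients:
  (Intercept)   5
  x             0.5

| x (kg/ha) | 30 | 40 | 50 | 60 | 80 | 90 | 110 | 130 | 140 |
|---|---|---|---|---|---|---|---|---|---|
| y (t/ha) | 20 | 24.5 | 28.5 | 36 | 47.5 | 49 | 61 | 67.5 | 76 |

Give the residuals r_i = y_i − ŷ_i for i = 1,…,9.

0, -0.5, -1.5, 1, 2.5, -1, 1, -2.5, 1

x=30: ŷ = 5 + 0.5·30 = 20; r = 20 − 20 = 0
x=40: ŷ = 5 + 0.5·40 = 25; r = 24.5 − 25 = -0.5
x=50: ŷ = 5 + 0.5·50 = 30; r = 28.5 − 30 = -1.5
x=60: ŷ = 5 + 0.5·60 = 35; r = 36 − 35 = 1
x=80: ŷ = 5 + 0.5·80 = 45; r = 47.5 − 45 = 2.5
x=90: ŷ = 5 + 0.5·90 = 50; r = 49 − 50 = -1
x=110: ŷ = 5 + 0.5·110 = 60; r = 61 − 60 = 1
x=130: ŷ = 5 + 0.5·130 = 70; r = 67.5 − 70 = -2.5
x=140: ŷ = 5 + 0.5·140 = 75; r = 76 − 75 = 1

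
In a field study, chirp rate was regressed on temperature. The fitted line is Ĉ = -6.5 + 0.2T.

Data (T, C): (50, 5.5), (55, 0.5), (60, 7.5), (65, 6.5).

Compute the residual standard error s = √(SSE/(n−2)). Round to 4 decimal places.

s = 3.4641

T=50: Ĉ = -6.5 + 0.2·50 = 3.5; r = 5.5 − 3.5 = 2
T=55: Ĉ = -6.5 + 0.2·55 = 4.5; r = 0.5 − 4.5 = -4
T=60: Ĉ = -6.5 + 0.2·60 = 5.5; r = 7.5 − 5.5 = 2
T=65: Ĉ = -6.5 + 0.2·65 = 6.5; r = 6.5 − 6.5 = 0
SSE = 4 + 16 + 4 + 0 = 24
s = √(24/2) = √12 ≈ 3.4641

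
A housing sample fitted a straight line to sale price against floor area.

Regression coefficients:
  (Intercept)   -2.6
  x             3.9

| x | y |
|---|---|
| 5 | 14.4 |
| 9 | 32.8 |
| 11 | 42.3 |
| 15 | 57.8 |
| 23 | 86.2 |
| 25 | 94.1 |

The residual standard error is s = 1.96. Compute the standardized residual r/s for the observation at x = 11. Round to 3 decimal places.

1.020

ŷ = -2.6 + 3.9·11 = 40.3
r = 42.3 − 40.3 = 2
r/s = 2 / 1.96 = 1.020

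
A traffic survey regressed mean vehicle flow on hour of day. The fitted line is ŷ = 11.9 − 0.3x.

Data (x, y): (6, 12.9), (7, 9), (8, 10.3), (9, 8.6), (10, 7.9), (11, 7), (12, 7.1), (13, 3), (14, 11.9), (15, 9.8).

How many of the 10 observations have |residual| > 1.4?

x=6: ŷ = 11.9 − 0.3·6 = 10.1; e = 12.9 − 10.1 = 2.8
x=7: ŷ = 11.9 − 0.3·7 = 9.8; e = 9 − 9.8 = -0.8
x=8: ŷ = 11.9 − 0.3·8 = 9.5; e = 10.3 − 9.5 = 0.8
x=9: ŷ = 11.9 − 0.3·9 = 9.2; e = 8.6 − 9.2 = -0.6
x=10: ŷ = 11.9 − 0.3·10 = 8.9; e = 7.9 − 8.9 = -1
x=11: ŷ = 11.9 − 0.3·11 = 8.6; e = 7 − 8.6 = -1.6
x=12: ŷ = 11.9 − 0.3·12 = 8.3; e = 7.1 − 8.3 = -1.2
x=13: ŷ = 11.9 − 0.3·13 = 8; e = 3 − 8 = -5
x=14: ŷ = 11.9 − 0.3·14 = 7.7; e = 11.9 − 7.7 = 4.2
x=15: ŷ = 11.9 − 0.3·15 = 7.4; e = 9.8 − 7.4 = 2.4
|e| > 1.4: x=6 (|e|=2.8), x=11 (|e|=1.6), x=13 (|e|=5), x=14 (|e|=4.2), x=15 (|e|=2.4) → 5

5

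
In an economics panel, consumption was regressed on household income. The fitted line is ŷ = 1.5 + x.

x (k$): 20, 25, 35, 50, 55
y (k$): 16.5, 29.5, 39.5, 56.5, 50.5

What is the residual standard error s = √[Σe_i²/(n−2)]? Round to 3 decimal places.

s = 5.888

x=20: ŷ = 1.5 + 20 = 21.5; e = 16.5 − 21.5 = -5
x=25: ŷ = 1.5 + 25 = 26.5; e = 29.5 − 26.5 = 3
x=35: ŷ = 1.5 + 35 = 36.5; e = 39.5 − 36.5 = 3
x=50: ŷ = 1.5 + 50 = 51.5; e = 56.5 − 51.5 = 5
x=55: ŷ = 1.5 + 55 = 56.5; e = 50.5 − 56.5 = -6
SSE = 25 + 9 + 9 + 25 + 36 = 104
s = √(104/3) = √34.6667 ≈ 5.888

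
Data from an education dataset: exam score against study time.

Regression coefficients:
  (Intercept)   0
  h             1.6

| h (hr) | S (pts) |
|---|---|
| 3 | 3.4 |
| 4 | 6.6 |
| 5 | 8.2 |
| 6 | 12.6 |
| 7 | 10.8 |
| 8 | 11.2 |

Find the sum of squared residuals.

SSE = 13.76

h=3: ŷ = 1.6·3 = 4.8; r = 3.4 − 4.8 = -1.4
h=4: ŷ = 1.6·4 = 6.4; r = 6.6 − 6.4 = 0.2
h=5: ŷ = 1.6·5 = 8; r = 8.2 − 8 = 0.2
h=6: ŷ = 1.6·6 = 9.6; r = 12.6 − 9.6 = 3
h=7: ŷ = 1.6·7 = 11.2; r = 10.8 − 11.2 = -0.4
h=8: ŷ = 1.6·8 = 12.8; r = 11.2 − 12.8 = -1.6
SSE = 1.96 + 0.04 + 0.04 + 9 + 0.16 + 2.56 = 13.76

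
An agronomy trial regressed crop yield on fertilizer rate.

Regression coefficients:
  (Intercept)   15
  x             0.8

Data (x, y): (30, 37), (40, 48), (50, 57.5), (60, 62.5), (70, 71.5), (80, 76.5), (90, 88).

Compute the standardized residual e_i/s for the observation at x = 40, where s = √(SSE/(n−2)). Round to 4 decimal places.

0.5130

x=30: ŷ = 15 + 0.8·30 = 39; e = 37 − 39 = -2
x=40: ŷ = 15 + 0.8·40 = 47; e = 48 − 47 = 1
x=50: ŷ = 15 + 0.8·50 = 55; e = 57.5 − 55 = 2.5
x=60: ŷ = 15 + 0.8·60 = 63; e = 62.5 − 63 = -0.5
x=70: ŷ = 15 + 0.8·70 = 71; e = 71.5 − 71 = 0.5
x=80: ŷ = 15 + 0.8·80 = 79; e = 76.5 − 79 = -2.5
x=90: ŷ = 15 + 0.8·90 = 87; e = 88 − 87 = 1
SSE = 4 + 1 + 6.25 + 0.25 + 0.25 + 6.25 + 1 = 19
s = √(19/5) = 1.94936
e/s = 1 / 1.94936 = 0.5130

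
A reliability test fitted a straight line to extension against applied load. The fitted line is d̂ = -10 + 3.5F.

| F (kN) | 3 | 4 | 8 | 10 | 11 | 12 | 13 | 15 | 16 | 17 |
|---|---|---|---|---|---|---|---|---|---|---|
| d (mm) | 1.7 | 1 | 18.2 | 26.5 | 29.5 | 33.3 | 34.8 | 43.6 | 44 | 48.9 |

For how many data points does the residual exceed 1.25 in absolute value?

F=3: d̂ = -10 + 3.5·3 = 0.5; r = 1.7 − 0.5 = 1.2
F=4: d̂ = -10 + 3.5·4 = 4; r = 1 − 4 = -3
F=8: d̂ = -10 + 3.5·8 = 18; r = 18.2 − 18 = 0.2
F=10: d̂ = -10 + 3.5·10 = 25; r = 26.5 − 25 = 1.5
F=11: d̂ = -10 + 3.5·11 = 28.5; r = 29.5 − 28.5 = 1
F=12: d̂ = -10 + 3.5·12 = 32; r = 33.3 − 32 = 1.3
F=13: d̂ = -10 + 3.5·13 = 35.5; r = 34.8 − 35.5 = -0.7
F=15: d̂ = -10 + 3.5·15 = 42.5; r = 43.6 − 42.5 = 1.1
F=16: d̂ = -10 + 3.5·16 = 46; r = 44 − 46 = -2
F=17: d̂ = -10 + 3.5·17 = 49.5; r = 48.9 − 49.5 = -0.6
|r| > 1.25: F=4 (|r|=3), F=10 (|r|=1.5), F=12 (|r|=1.3), F=16 (|r|=2) → 4

4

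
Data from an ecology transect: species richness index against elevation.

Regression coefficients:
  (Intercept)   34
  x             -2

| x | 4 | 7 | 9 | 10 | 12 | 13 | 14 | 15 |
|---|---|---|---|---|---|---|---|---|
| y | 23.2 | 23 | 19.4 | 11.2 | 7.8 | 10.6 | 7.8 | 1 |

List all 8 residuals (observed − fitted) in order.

-2.8, 3, 3.4, -2.8, -2.2, 2.6, 1.8, -3

x=4: ŷ = 34 − 2·4 = 26; e = 23.2 − 26 = -2.8
x=7: ŷ = 34 − 2·7 = 20; e = 23 − 20 = 3
x=9: ŷ = 34 − 2·9 = 16; e = 19.4 − 16 = 3.4
x=10: ŷ = 34 − 2·10 = 14; e = 11.2 − 14 = -2.8
x=12: ŷ = 34 − 2·12 = 10; e = 7.8 − 10 = -2.2
x=13: ŷ = 34 − 2·13 = 8; e = 10.6 − 8 = 2.6
x=14: ŷ = 34 − 2·14 = 6; e = 7.8 − 6 = 1.8
x=15: ŷ = 34 − 2·15 = 4; e = 1 − 4 = -3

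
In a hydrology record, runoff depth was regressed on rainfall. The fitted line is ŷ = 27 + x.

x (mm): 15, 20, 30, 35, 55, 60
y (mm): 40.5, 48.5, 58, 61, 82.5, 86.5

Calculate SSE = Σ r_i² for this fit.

x=15: ŷ = 27 + 15 = 42; r = 40.5 − 42 = -1.5
x=20: ŷ = 27 + 20 = 47; r = 48.5 − 47 = 1.5
x=30: ŷ = 27 + 30 = 57; r = 58 − 57 = 1
x=35: ŷ = 27 + 35 = 62; r = 61 − 62 = -1
x=55: ŷ = 27 + 55 = 82; r = 82.5 − 82 = 0.5
x=60: ŷ = 27 + 60 = 87; r = 86.5 − 87 = -0.5
SSE = 2.25 + 2.25 + 1 + 1 + 0.25 + 0.25 = 7

SSE = 7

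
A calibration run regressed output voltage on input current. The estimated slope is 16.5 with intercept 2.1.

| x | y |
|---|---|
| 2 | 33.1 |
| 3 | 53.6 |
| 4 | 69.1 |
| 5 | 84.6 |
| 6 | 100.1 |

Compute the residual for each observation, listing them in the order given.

x=2: ŷ = 2.1 + 16.5·2 = 35.1; r = 33.1 − 35.1 = -2
x=3: ŷ = 2.1 + 16.5·3 = 51.6; r = 53.6 − 51.6 = 2
x=4: ŷ = 2.1 + 16.5·4 = 68.1; r = 69.1 − 68.1 = 1
x=5: ŷ = 2.1 + 16.5·5 = 84.6; r = 84.6 − 84.6 = 0
x=6: ŷ = 2.1 + 16.5·6 = 101.1; r = 100.1 − 101.1 = -1

-2, 2, 1, 0, -1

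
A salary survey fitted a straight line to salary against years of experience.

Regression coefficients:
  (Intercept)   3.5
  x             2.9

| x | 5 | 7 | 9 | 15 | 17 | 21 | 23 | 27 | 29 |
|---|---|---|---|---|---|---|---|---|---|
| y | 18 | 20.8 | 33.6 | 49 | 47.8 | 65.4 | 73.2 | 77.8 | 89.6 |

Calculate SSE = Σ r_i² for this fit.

x=5: ŷ = 3.5 + 2.9·5 = 18; r = 18 − 18 = 0
x=7: ŷ = 3.5 + 2.9·7 = 23.8; r = 20.8 − 23.8 = -3
x=9: ŷ = 3.5 + 2.9·9 = 29.6; r = 33.6 − 29.6 = 4
x=15: ŷ = 3.5 + 2.9·15 = 47; r = 49 − 47 = 2
x=17: ŷ = 3.5 + 2.9·17 = 52.8; r = 47.8 − 52.8 = -5
x=21: ŷ = 3.5 + 2.9·21 = 64.4; r = 65.4 − 64.4 = 1
x=23: ŷ = 3.5 + 2.9·23 = 70.2; r = 73.2 − 70.2 = 3
x=27: ŷ = 3.5 + 2.9·27 = 81.8; r = 77.8 − 81.8 = -4
x=29: ŷ = 3.5 + 2.9·29 = 87.6; r = 89.6 − 87.6 = 2
SSE = 0 + 9 + 16 + 4 + 25 + 1 + 9 + 16 + 4 = 84

SSE = 84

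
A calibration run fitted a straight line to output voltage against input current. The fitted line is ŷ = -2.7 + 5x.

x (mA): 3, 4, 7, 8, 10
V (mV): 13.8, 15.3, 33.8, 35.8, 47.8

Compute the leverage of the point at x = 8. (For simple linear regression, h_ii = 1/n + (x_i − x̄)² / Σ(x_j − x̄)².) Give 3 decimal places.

x̄ = (3 + 4 + 7 + 8 + 10)/5 = 6.4
Σ(x − x̄)² = 11.56 + 5.76 + 0.36 + 2.56 + 12.96 = 33.2
h = 1/5 + (1.6)²/33.2 = 0.2 + 0.0771084 = 0.277

h = 0.277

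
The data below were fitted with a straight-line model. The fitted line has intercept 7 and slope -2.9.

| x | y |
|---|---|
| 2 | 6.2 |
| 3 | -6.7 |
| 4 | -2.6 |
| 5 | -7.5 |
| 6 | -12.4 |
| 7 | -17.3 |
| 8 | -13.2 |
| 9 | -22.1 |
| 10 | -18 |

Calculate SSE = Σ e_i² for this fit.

SSE = 108

x=2: ŷ = 7 − 2.9·2 = 1.2; e = 6.2 − 1.2 = 5
x=3: ŷ = 7 − 2.9·3 = -1.7; e = -6.7 − (-1.7) = -5
x=4: ŷ = 7 − 2.9·4 = -4.6; e = -2.6 − (-4.6) = 2
x=5: ŷ = 7 − 2.9·5 = -7.5; e = -7.5 − (-7.5) = 0
x=6: ŷ = 7 − 2.9·6 = -10.4; e = -12.4 − (-10.4) = -2
x=7: ŷ = 7 − 2.9·7 = -13.3; e = -17.3 − (-13.3) = -4
x=8: ŷ = 7 − 2.9·8 = -16.2; e = -13.2 − (-16.2) = 3
x=9: ŷ = 7 − 2.9·9 = -19.1; e = -22.1 − (-19.1) = -3
x=10: ŷ = 7 − 2.9·10 = -22; e = -18 − (-22) = 4
SSE = 25 + 25 + 4 + 0 + 4 + 16 + 9 + 9 + 16 = 108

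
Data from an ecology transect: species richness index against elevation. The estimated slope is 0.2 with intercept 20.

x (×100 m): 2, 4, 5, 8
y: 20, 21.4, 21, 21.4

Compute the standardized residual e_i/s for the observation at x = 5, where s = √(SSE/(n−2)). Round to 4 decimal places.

0.0000

x=2: ŷ = 20 + 0.2·2 = 20.4; e = 20 − 20.4 = -0.4
x=4: ŷ = 20 + 0.2·4 = 20.8; e = 21.4 − 20.8 = 0.6
x=5: ŷ = 20 + 0.2·5 = 21; e = 21 − 21 = 0
x=8: ŷ = 20 + 0.2·8 = 21.6; e = 21.4 − 21.6 = -0.2
SSE = 0.16 + 0.36 + 0 + 0.04 = 0.56
s = √(0.56/2) = 0.52915
e/s = 0 / 0.52915 = 0.0000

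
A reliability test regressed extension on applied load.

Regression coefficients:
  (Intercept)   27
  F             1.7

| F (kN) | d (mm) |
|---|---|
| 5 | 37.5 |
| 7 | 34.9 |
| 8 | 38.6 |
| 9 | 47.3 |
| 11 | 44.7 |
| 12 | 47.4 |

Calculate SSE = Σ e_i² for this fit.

SSE = 50

F=5: ŷ = 27 + 1.7·5 = 35.5; e = 37.5 − 35.5 = 2
F=7: ŷ = 27 + 1.7·7 = 38.9; e = 34.9 − 38.9 = -4
F=8: ŷ = 27 + 1.7·8 = 40.6; e = 38.6 − 40.6 = -2
F=9: ŷ = 27 + 1.7·9 = 42.3; e = 47.3 − 42.3 = 5
F=11: ŷ = 27 + 1.7·11 = 45.7; e = 44.7 − 45.7 = -1
F=12: ŷ = 27 + 1.7·12 = 47.4; e = 47.4 − 47.4 = 0
SSE = 4 + 16 + 4 + 25 + 1 + 0 = 50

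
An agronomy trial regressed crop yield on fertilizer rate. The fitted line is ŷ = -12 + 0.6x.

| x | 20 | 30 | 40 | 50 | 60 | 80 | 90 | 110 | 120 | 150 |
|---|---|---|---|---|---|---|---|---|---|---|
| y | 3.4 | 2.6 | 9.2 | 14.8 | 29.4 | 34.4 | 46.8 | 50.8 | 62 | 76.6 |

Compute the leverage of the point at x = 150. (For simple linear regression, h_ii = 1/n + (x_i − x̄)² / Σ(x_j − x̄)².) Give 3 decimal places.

x̄ = (20 + 30 + 40 + 50 + 60 + 80 + 90 + 110 + 120 + 150)/10 = 75
Σ(x − x̄)² = 3025 + 2025 + 1225 + 625 + 225 + 25 + 225 + 1225 + 2025 + 5625 = 16250
h = 1/10 + (75)²/16250 = 0.1 + 0.346154 = 0.446

h = 0.446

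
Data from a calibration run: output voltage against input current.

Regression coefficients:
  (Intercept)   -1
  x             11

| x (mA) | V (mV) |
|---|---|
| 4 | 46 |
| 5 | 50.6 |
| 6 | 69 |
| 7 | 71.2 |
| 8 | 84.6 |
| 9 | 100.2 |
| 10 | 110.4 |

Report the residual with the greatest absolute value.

x=4: V̂ = -1 + 11·4 = 43; e = 46 − 43 = 3
x=5: V̂ = -1 + 11·5 = 54; e = 50.6 − 54 = -3.4
x=6: V̂ = -1 + 11·6 = 65; e = 69 − 65 = 4
x=7: V̂ = -1 + 11·7 = 76; e = 71.2 − 76 = -4.8
x=8: V̂ = -1 + 11·8 = 87; e = 84.6 − 87 = -2.4
x=9: V̂ = -1 + 11·9 = 98; e = 100.2 − 98 = 2.2
x=10: V̂ = -1 + 11·10 = 109; e = 110.4 − 109 = 1.4
Largest |e| is 4.8 at x = 7, residual -4.8.

e = -4.8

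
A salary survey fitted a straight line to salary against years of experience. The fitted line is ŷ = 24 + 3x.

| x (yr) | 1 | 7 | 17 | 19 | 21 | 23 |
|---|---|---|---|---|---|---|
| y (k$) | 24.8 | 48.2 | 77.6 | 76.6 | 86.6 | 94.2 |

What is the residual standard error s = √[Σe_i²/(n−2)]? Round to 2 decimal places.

s = 3.27

x=1: ŷ = 24 + 3·1 = 27; e = 24.8 − 27 = -2.2
x=7: ŷ = 24 + 3·7 = 45; e = 48.2 − 45 = 3.2
x=17: ŷ = 24 + 3·17 = 75; e = 77.6 − 75 = 2.6
x=19: ŷ = 24 + 3·19 = 81; e = 76.6 − 81 = -4.4
x=21: ŷ = 24 + 3·21 = 87; e = 86.6 − 87 = -0.4
x=23: ŷ = 24 + 3·23 = 93; e = 94.2 − 93 = 1.2
SSE = 4.84 + 10.24 + 6.76 + 19.36 + 0.16 + 1.44 = 42.8
s = √(42.8/4) = √10.7 ≈ 3.27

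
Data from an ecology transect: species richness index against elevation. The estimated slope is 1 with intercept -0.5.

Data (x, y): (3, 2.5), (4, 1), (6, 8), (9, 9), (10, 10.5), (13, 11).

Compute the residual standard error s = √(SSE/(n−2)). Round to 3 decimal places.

x=3: ŷ = -0.5 + 3 = 2.5; e = 2.5 − 2.5 = 0
x=4: ŷ = -0.5 + 4 = 3.5; e = 1 − 3.5 = -2.5
x=6: ŷ = -0.5 + 6 = 5.5; e = 8 − 5.5 = 2.5
x=9: ŷ = -0.5 + 9 = 8.5; e = 9 − 8.5 = 0.5
x=10: ŷ = -0.5 + 10 = 9.5; e = 10.5 − 9.5 = 1
x=13: ŷ = -0.5 + 13 = 12.5; e = 11 − 12.5 = -1.5
SSE = 0 + 6.25 + 6.25 + 0.25 + 1 + 2.25 = 16
s = √(16/4) = √4 ≈ 2.000

s = 2.000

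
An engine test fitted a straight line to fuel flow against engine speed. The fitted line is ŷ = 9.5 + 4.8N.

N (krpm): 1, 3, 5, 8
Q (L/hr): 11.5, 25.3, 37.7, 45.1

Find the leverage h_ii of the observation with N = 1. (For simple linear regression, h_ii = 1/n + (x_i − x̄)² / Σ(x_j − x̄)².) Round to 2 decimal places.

h = 0.64

N̄ = (1 + 3 + 5 + 8)/4 = 4.25
Σ(N − N̄)² = 10.5625 + 1.5625 + 0.5625 + 14.0625 = 26.75
h = 1/4 + (-3.25)²/26.75 = 0.25 + 0.39486 = 0.64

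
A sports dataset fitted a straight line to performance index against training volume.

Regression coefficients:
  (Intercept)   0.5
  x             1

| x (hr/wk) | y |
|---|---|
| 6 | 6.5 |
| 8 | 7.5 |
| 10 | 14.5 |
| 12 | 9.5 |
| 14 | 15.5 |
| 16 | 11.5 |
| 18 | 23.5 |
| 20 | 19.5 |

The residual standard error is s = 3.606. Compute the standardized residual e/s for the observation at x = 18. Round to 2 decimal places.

1.39

ŷ = 0.5 + 18 = 18.5
e = 23.5 − 18.5 = 5
e/s = 5 / 3.606 = 1.39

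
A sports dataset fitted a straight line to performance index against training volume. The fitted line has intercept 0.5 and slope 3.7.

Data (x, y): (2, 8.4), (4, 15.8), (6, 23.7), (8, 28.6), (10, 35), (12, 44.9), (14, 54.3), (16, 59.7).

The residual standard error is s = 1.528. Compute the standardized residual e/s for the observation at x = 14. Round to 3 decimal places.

ŷ = 0.5 + 3.7·14 = 52.3
e = 54.3 − 52.3 = 2
e/s = 2 / 1.528 = 1.309

1.309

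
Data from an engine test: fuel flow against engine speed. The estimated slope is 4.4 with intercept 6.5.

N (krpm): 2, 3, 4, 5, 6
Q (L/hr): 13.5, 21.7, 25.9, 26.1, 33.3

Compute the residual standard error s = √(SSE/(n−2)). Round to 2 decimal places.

N=2: Q̂ = 6.5 + 4.4·2 = 15.3; r = 13.5 − 15.3 = -1.8
N=3: Q̂ = 6.5 + 4.4·3 = 19.7; r = 21.7 − 19.7 = 2
N=4: Q̂ = 6.5 + 4.4·4 = 24.1; r = 25.9 − 24.1 = 1.8
N=5: Q̂ = 6.5 + 4.4·5 = 28.5; r = 26.1 − 28.5 = -2.4
N=6: Q̂ = 6.5 + 4.4·6 = 32.9; r = 33.3 − 32.9 = 0.4
SSE = 3.24 + 4 + 3.24 + 5.76 + 0.16 = 16.4
s = √(16.4/3) = √5.46667 ≈ 2.34

s = 2.34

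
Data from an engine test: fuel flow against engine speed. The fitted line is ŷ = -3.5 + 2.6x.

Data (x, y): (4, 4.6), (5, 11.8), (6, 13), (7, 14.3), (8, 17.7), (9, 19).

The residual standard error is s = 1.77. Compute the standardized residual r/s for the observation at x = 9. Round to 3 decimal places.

-0.508

ŷ = -3.5 + 2.6·9 = 19.9
r = 19 − 19.9 = -0.9
r/s = -0.9 / 1.77 = -0.508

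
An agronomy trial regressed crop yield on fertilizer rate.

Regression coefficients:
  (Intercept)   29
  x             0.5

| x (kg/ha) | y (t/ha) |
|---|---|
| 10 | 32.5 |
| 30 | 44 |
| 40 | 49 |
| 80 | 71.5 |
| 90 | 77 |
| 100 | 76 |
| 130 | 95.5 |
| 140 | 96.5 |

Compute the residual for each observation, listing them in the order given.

x=10: ŷ = 29 + 0.5·10 = 34; r = 32.5 − 34 = -1.5
x=30: ŷ = 29 + 0.5·30 = 44; r = 44 − 44 = 0
x=40: ŷ = 29 + 0.5·40 = 49; r = 49 − 49 = 0
x=80: ŷ = 29 + 0.5·80 = 69; r = 71.5 − 69 = 2.5
x=90: ŷ = 29 + 0.5·90 = 74; r = 77 − 74 = 3
x=100: ŷ = 29 + 0.5·100 = 79; r = 76 − 79 = -3
x=130: ŷ = 29 + 0.5·130 = 94; r = 95.5 − 94 = 1.5
x=140: ŷ = 29 + 0.5·140 = 99; r = 96.5 − 99 = -2.5

-1.5, 0, 0, 2.5, 3, -3, 1.5, -2.5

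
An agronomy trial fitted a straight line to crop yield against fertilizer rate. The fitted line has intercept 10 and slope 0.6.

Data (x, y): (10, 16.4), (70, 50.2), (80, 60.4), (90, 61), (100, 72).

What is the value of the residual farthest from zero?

x=10: ŷ = 10 + 0.6·10 = 16; r = 16.4 − 16 = 0.4
x=70: ŷ = 10 + 0.6·70 = 52; r = 50.2 − 52 = -1.8
x=80: ŷ = 10 + 0.6·80 = 58; r = 60.4 − 58 = 2.4
x=90: ŷ = 10 + 0.6·90 = 64; r = 61 − 64 = -3
x=100: ŷ = 10 + 0.6·100 = 70; r = 72 − 70 = 2
Largest |r| is 3 at x = 90, residual -3.

r = -3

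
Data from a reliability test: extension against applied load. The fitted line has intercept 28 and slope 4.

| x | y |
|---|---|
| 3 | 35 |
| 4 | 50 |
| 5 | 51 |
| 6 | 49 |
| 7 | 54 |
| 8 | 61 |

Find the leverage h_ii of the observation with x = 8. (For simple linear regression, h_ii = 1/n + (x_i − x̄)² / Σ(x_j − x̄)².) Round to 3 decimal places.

h = 0.524

x̄ = (3 + 4 + 5 + 6 + 7 + 8)/6 = 5.5
Σ(x − x̄)² = 6.25 + 2.25 + 0.25 + 0.25 + 2.25 + 6.25 = 17.5
h = 1/6 + (2.5)²/17.5 = 0.166667 + 0.357143 = 0.524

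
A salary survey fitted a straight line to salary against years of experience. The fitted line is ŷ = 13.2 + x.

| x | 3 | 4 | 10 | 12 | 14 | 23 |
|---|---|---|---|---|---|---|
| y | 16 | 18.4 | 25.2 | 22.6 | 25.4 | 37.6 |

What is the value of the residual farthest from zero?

x=3: ŷ = 13.2 + 3 = 16.2; e = 16 − 16.2 = -0.2
x=4: ŷ = 13.2 + 4 = 17.2; e = 18.4 − 17.2 = 1.2
x=10: ŷ = 13.2 + 10 = 23.2; e = 25.2 − 23.2 = 2
x=12: ŷ = 13.2 + 12 = 25.2; e = 22.6 − 25.2 = -2.6
x=14: ŷ = 13.2 + 14 = 27.2; e = 25.4 − 27.2 = -1.8
x=23: ŷ = 13.2 + 23 = 36.2; e = 37.6 − 36.2 = 1.4
Largest |e| is 2.6 at x = 12, residual -2.6.

e = -2.6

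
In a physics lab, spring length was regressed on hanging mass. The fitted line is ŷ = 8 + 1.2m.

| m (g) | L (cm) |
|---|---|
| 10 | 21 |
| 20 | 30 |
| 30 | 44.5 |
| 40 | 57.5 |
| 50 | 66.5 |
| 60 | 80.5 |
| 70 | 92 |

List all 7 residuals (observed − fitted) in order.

1, -2, 0.5, 1.5, -1.5, 0.5, 0

m=10: ŷ = 8 + 1.2·10 = 20; e = 21 − 20 = 1
m=20: ŷ = 8 + 1.2·20 = 32; e = 30 − 32 = -2
m=30: ŷ = 8 + 1.2·30 = 44; e = 44.5 − 44 = 0.5
m=40: ŷ = 8 + 1.2·40 = 56; e = 57.5 − 56 = 1.5
m=50: ŷ = 8 + 1.2·50 = 68; e = 66.5 − 68 = -1.5
m=60: ŷ = 8 + 1.2·60 = 80; e = 80.5 − 80 = 0.5
m=70: ŷ = 8 + 1.2·70 = 92; e = 92 − 92 = 0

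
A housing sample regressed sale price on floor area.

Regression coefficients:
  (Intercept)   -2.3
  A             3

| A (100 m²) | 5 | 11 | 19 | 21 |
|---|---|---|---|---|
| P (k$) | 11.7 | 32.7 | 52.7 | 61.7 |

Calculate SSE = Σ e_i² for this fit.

SSE = 10

A=5: P̂ = -2.3 + 3·5 = 12.7; e = 11.7 − 12.7 = -1
A=11: P̂ = -2.3 + 3·11 = 30.7; e = 32.7 − 30.7 = 2
A=19: P̂ = -2.3 + 3·19 = 54.7; e = 52.7 − 54.7 = -2
A=21: P̂ = -2.3 + 3·21 = 60.7; e = 61.7 − 60.7 = 1
SSE = 1 + 4 + 4 + 1 = 10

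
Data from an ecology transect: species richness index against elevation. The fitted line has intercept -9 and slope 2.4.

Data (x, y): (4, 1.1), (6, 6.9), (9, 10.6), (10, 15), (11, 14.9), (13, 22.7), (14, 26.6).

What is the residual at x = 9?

e = -2

ŷ = -9 + 2.4·9 = 12.6
e = 10.6 − 12.6 = -2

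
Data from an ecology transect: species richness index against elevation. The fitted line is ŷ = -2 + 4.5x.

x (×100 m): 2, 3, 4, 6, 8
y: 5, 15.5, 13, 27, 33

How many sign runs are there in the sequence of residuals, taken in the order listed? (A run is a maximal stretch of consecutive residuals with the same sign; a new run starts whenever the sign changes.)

5 runs

x=2: ŷ = -2 + 4.5·2 = 7; r = 5 − 7 = -2
x=3: ŷ = -2 + 4.5·3 = 11.5; r = 15.5 − 11.5 = 4
x=4: ŷ = -2 + 4.5·4 = 16; r = 13 − 16 = -3
x=6: ŷ = -2 + 4.5·6 = 25; r = 27 − 25 = 2
x=8: ŷ = -2 + 4.5·8 = 34; r = 33 − 34 = -1
Signs: − + − + −
Runs: −×1, +×1, −×1, +×1, −×1 → 5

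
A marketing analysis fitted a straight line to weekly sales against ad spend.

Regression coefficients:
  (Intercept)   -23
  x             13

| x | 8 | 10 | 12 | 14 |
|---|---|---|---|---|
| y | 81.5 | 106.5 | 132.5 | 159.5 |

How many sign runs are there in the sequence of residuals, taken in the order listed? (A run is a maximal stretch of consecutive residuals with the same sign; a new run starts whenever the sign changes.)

x=8: ŷ = -23 + 13·8 = 81; e = 81.5 − 81 = 0.5
x=10: ŷ = -23 + 13·10 = 107; e = 106.5 − 107 = -0.5
x=12: ŷ = -23 + 13·12 = 133; e = 132.5 − 133 = -0.5
x=14: ŷ = -23 + 13·14 = 159; e = 159.5 − 159 = 0.5
Signs: + − − +
Runs: +×1, −×2, +×1 → 3

3 runs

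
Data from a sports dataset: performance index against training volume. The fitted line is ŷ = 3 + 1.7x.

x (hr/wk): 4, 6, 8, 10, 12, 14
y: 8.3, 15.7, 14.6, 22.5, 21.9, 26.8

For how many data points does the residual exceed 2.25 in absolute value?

x=4: ŷ = 3 + 1.7·4 = 9.8; e = 8.3 − 9.8 = -1.5
x=6: ŷ = 3 + 1.7·6 = 13.2; e = 15.7 − 13.2 = 2.5
x=8: ŷ = 3 + 1.7·8 = 16.6; e = 14.6 − 16.6 = -2
x=10: ŷ = 3 + 1.7·10 = 20; e = 22.5 − 20 = 2.5
x=12: ŷ = 3 + 1.7·12 = 23.4; e = 21.9 − 23.4 = -1.5
x=14: ŷ = 3 + 1.7·14 = 26.8; e = 26.8 − 26.8 = 0
|e| > 2.25: x=6 (|e|=2.5), x=10 (|e|=2.5) → 2

2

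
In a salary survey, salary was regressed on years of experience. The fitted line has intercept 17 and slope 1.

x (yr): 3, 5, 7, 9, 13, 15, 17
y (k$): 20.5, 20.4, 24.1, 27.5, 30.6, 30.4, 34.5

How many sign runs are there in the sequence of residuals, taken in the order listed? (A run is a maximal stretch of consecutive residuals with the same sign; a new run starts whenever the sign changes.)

5 runs

x=3: ŷ = 17 + 3 = 20; r = 20.5 − 20 = 0.5
x=5: ŷ = 17 + 5 = 22; r = 20.4 − 22 = -1.6
x=7: ŷ = 17 + 7 = 24; r = 24.1 − 24 = 0.1
x=9: ŷ = 17 + 9 = 26; r = 27.5 − 26 = 1.5
x=13: ŷ = 17 + 13 = 30; r = 30.6 − 30 = 0.6
x=15: ŷ = 17 + 15 = 32; r = 30.4 − 32 = -1.6
x=17: ŷ = 17 + 17 = 34; r = 34.5 − 34 = 0.5
Signs: + − + + + − +
Runs: +×1, −×1, +×3, −×1, +×1 → 5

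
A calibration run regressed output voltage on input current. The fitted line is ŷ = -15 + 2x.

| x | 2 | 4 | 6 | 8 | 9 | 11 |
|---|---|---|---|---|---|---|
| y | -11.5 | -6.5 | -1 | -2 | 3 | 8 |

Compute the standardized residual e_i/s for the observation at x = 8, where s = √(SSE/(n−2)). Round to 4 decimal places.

x=2: ŷ = -15 + 2·2 = -11; e = -11.5 − (-11) = -0.5
x=4: ŷ = -15 + 2·4 = -7; e = -6.5 − (-7) = 0.5
x=6: ŷ = -15 + 2·6 = -3; e = -1 − (-3) = 2
x=8: ŷ = -15 + 2·8 = 1; e = -2 − 1 = -3
x=9: ŷ = -15 + 2·9 = 3; e = 3 − 3 = 0
x=11: ŷ = -15 + 2·11 = 7; e = 8 − 7 = 1
SSE = 0.25 + 0.25 + 4 + 9 + 0 + 1 = 14.5
s = √(14.5/4) = 1.90394
e/s = -3 / 1.90394 = -1.5757

-1.5757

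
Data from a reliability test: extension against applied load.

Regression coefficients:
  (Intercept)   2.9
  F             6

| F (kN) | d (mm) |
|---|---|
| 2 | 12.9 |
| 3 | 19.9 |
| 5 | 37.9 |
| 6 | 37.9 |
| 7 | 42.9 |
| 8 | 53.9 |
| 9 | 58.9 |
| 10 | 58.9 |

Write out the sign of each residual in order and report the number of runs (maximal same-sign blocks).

5 runs

F=2: ŷ = 2.9 + 6·2 = 14.9; e = 12.9 − 14.9 = -2
F=3: ŷ = 2.9 + 6·3 = 20.9; e = 19.9 − 20.9 = -1
F=5: ŷ = 2.9 + 6·5 = 32.9; e = 37.9 − 32.9 = 5
F=6: ŷ = 2.9 + 6·6 = 38.9; e = 37.9 − 38.9 = -1
F=7: ŷ = 2.9 + 6·7 = 44.9; e = 42.9 − 44.9 = -2
F=8: ŷ = 2.9 + 6·8 = 50.9; e = 53.9 − 50.9 = 3
F=9: ŷ = 2.9 + 6·9 = 56.9; e = 58.9 − 56.9 = 2
F=10: ŷ = 2.9 + 6·10 = 62.9; e = 58.9 − 62.9 = -4
Signs: − − + − − + + −
Runs: −×2, +×1, −×2, +×2, −×1 → 5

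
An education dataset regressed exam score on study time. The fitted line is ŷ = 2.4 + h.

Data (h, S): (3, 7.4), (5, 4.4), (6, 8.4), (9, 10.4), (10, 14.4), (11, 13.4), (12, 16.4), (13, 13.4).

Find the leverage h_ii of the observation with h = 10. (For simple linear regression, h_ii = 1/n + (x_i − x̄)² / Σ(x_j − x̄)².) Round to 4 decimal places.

h̄ = (3 + 5 + 6 + 9 + 10 + 11 + 12 + 13)/8 = 8.625
Σ(h − h̄)² = 31.6406 + 13.1406 + 6.89062 + 0.140625 + 1.89062 + 5.64062 + 11.3906 + 19.1406 = 89.875
h = 1/8 + (1.375)²/89.875 = 0.125 + 0.0210362 = 0.1460

h = 0.1460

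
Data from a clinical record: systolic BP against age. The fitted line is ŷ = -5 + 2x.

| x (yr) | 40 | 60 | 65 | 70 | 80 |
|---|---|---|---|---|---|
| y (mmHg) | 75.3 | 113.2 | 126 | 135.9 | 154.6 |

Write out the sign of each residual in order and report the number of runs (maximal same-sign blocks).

x=40: ŷ = -5 + 2·40 = 75; r = 75.3 − 75 = 0.3
x=60: ŷ = -5 + 2·60 = 115; r = 113.2 − 115 = -1.8
x=65: ŷ = -5 + 2·65 = 125; r = 126 − 125 = 1
x=70: ŷ = -5 + 2·70 = 135; r = 135.9 − 135 = 0.9
x=80: ŷ = -5 + 2·80 = 155; r = 154.6 − 155 = -0.4
Signs: + − + + −
Runs: +×1, −×1, +×2, −×1 → 4

4 runs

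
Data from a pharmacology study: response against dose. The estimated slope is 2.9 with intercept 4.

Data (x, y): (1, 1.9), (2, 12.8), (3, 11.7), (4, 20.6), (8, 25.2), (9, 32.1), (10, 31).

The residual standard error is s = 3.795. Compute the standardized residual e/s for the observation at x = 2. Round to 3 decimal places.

0.791

ŷ = 4 + 2.9·2 = 9.8
e = 12.8 − 9.8 = 3
e/s = 3 / 3.795 = 0.791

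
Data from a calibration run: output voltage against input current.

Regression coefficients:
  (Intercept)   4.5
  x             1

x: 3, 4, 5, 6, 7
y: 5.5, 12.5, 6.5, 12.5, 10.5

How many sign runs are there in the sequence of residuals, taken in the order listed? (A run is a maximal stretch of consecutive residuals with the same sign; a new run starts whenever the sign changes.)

x=3: ŷ = 4.5 + 3 = 7.5; e = 5.5 − 7.5 = -2
x=4: ŷ = 4.5 + 4 = 8.5; e = 12.5 − 8.5 = 4
x=5: ŷ = 4.5 + 5 = 9.5; e = 6.5 − 9.5 = -3
x=6: ŷ = 4.5 + 6 = 10.5; e = 12.5 − 10.5 = 2
x=7: ŷ = 4.5 + 7 = 11.5; e = 10.5 − 11.5 = -1
Signs: − + − + −
Runs: −×1, +×1, −×1, +×1, −×1 → 5

5 runs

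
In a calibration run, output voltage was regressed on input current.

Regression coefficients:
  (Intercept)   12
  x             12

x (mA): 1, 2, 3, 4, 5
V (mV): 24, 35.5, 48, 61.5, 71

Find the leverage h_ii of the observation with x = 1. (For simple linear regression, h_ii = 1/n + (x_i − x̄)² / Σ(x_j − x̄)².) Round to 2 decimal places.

x̄ = (1 + 2 + 3 + 4 + 5)/5 = 3
Σ(x − x̄)² = 4 + 1 + 0 + 1 + 4 = 10
h = 1/5 + (-2)²/10 = 0.2 + 0.4 = 0.60

h = 0.60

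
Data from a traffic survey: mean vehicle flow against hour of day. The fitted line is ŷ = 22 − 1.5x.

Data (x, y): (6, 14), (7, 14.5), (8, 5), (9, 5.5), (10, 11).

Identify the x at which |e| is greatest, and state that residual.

x=6: ŷ = 22 − 1.5·6 = 13; e = 14 − 13 = 1
x=7: ŷ = 22 − 1.5·7 = 11.5; e = 14.5 − 11.5 = 3
x=8: ŷ = 22 − 1.5·8 = 10; e = 5 − 10 = -5
x=9: ŷ = 22 − 1.5·9 = 8.5; e = 5.5 − 8.5 = -3
x=10: ŷ = 22 − 1.5·10 = 7; e = 11 − 7 = 4
Largest |e| is 5 at x = 8, residual -5.

x = 8, e = -5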